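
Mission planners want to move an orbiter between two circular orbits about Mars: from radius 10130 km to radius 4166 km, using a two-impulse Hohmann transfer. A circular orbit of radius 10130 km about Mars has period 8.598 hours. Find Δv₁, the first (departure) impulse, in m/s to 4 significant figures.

From Kepler's third law T² = 4π²r³/μ at r = 10130 km, T = 8.598 hours = 8.598 × 3600 s = 30952.8 s: μ = 4π²r³/T² = 42834.0 km³/s².
Semi-major axis of the transfer orbit: a_t = (10130 + 4166)/2 = 7148 km.
On the circular orbit at r = 10130 km, v_c = √(μ/r) = 2.0563 km/s.
Vis-viva on the transfer ellipse at r = 10130 km gives v_t = √[μ(2/r − 1/a_t)] = 1.5698 km/s.
Δv₁ = |v_t − v_c| = |1.5698 − 2.0563| = 0.4865 km/s.

Δv₁ = 486.5 m/s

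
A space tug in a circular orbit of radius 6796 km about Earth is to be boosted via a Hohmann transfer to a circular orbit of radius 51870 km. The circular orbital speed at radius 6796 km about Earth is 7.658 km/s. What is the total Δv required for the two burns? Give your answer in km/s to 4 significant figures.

Δv = 3.963 km/s

From the circular-orbit relation v² = μ/r at r = 6796 km: μ = v²r = (7.658)² × 6796 = 3.98551×10^5 km³/s².
The Hohmann ellipse has a_t = (r₁ + r₂)/2 = 29333 km.
Circular speed at r₁: v₁ = √(μ/r₁) = √(3.98551×10^5/6796) = 7.6580 km/s.
On the transfer ellipse at r₁, v² = μ(2/r − 1/a) gives v_p = √[μ(2/r₁ − 1/a_t)] = 10.183 km/s.
First burn Δv₁ = |v_p − v₁| = 2.525 km/s.
At r₂, v₂ = √(μ/r₂) = 2.772 km/s.
Transfer-orbit speed at r₂: v_a = √[μ(2/r₂ − 1/a_t)] = 1.334 km/s.
Second burn Δv₂ = |v₂ − v_a| = 1.438 km/s.
Total Δv = Δv₁ + Δv₂ = 3.963 km/s.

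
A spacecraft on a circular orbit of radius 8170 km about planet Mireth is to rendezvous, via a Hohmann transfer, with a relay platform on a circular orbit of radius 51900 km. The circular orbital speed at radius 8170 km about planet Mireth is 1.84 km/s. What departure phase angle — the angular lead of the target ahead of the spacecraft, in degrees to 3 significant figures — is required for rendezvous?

φ = 101°

From the circular-orbit relation v² = μ/r at r = 8170 km: μ = v²r = (1.84)² × 8170 = 27660.4 km³/s².
The Hohmann ellipse has a_t = (r₁ + r₂)/2 = 30035 km.
The half-period of the transfer ellipse is t = π√(a_t³/μ) = 98320 s.
Target angular speed ω₂ = √(μ/r₂³) = 1.407×10^-5 rad/s.
Angle swept by the target during transfer: ω₂·t = 1.383 rad = 79.24°.
Arrival is 180° from departure on the ellipse, so φ = 180° − 79.24° = 101°.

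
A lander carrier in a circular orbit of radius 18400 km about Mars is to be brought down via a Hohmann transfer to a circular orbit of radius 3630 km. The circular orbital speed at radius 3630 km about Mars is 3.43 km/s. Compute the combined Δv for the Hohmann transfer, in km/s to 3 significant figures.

From the circular-orbit relation v² = μ/r at r = 3630 km: μ = v²r = (3.43)² × 3630 = 42706.6 km³/s².
Transfer-ellipse semi-major axis a_t = (r₁ + r₂)/2 = (18400 + 3630)/2 = 11015 km.
At r₁ the circular-orbit speed is v₁ = √(μ/r₁) = 1.5235 km/s.
Transfer-orbit speed at r₁ (vis-viva): v_a = √[μ(2/r₁ − 1/a_t)] = 0.87458 km/s.
First burn Δv₁ = |v_a − v₁| = 0.6489 km/s.
Circular speed at r₂: v₂ = √(μ/r₂) = 3.430 km/s.
Transfer-orbit speed at r₂: v_p = √[μ(2/r₂ − 1/a_t)] = 4.433 km/s.
Second burn Δv₂ = |v₂ − v_p| = 1.003 km/s.
Total Δv = Δv₁ + Δv₂ = 1.652 km/s.

Δv = 1.65 km/s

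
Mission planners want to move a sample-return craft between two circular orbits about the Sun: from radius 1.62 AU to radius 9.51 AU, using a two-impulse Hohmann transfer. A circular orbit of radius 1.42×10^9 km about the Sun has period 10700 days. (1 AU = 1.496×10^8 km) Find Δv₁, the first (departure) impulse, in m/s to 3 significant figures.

From Kepler's third law T² = 4π²r³/μ at r = 1.42×10^9 km, T = 10700 days = 10700 × 86400 s = 9.2448×10^8 s: μ = 4π²r³/T² = 1.32260×10^11 km³/s².
In km: r₁ = 1.62 × 1.496×10^8 = 2.42352×10^8 km; r₂ = 9.51 × 1.496×10^8 = 1.422696×10^9 km.
Semi-major axis of the transfer orbit: a_t = (2.42352×10^8 + 1.422696×10^9)/2 = 8.32524×10^8 km.
On the circular orbit at r = 2.42352×10^8 km, v_c = √(μ/r) = 23.361 km/s.
Vis-viva on the transfer ellipse at r = 2.42352×10^8 km gives v_t = √[μ(2/r − 1/a_t)] = 30.539 km/s.
Δv₁ = |v_t − v_c| = |30.539 − 23.361| = 7.178 km/s.

Δv₁ = 7180 m/s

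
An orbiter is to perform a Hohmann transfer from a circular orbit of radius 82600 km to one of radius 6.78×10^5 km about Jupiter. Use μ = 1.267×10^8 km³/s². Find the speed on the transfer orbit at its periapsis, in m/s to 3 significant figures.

v = 52300 m/s

The Hohmann ellipse has a_t = (r₁ + r₂)/2 = 3.803×10^5 km.
The periapsis of the transfer ellipse is at r = 82600 km.
Applying v² = μ(2/r − 1/a_t): v = 52.29 km/s.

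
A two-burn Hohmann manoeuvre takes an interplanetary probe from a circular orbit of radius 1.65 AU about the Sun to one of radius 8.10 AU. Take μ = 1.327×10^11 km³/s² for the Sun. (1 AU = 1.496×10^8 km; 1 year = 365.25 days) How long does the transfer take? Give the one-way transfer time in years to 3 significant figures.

In km: r₁ = 1.65 × 1.496×10^8 = 2.4684×10^8 km; r₂ = 8.10 × 1.496×10^8 = 1.21176×10^9 km.
Transfer-ellipse semi-major axis a_t = (r₁ + r₂)/2 = (2.4684×10^8 + 1.21176×10^9)/2 = 7.293×10^8 km.
By Kepler's third law the transfer-orbit period is T = 2π√(a_t³/μ), so t = T/2 = 1.699×10^8 s.
Converting: 1.699×10^8 s ÷ 3.15576×10^7 s/year (365.25 × 86400) = 5.38 years.

t = 5.38 years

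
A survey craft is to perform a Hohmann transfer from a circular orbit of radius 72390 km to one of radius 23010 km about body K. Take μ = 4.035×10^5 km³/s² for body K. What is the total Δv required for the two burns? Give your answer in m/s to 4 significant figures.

The Hohmann ellipse has a_t = (r₁ + r₂)/2 = 47700 km.
At r₁ the circular-orbit speed is v₁ = √(μ/r₁) = 2.36093 km/s.
On the transfer ellipse at r₁, v² = μ(2/r − 1/a) gives v_a = √[μ(2/r₁ − 1/a_t)] = 1.63976 km/s.
First burn Δv₁ = |v_a − v₁| = 0.7212 km/s.
At r₂, v₂ = √(μ/r₂) = 4.18758 km/s.
Transfer-orbit speed at r₂: v_p = √[μ(2/r₂ − 1/a_t)] = 5.15874 km/s.
Second burn Δv₂ = |v₂ − v_p| = 0.9712 km/s.
Δv = Δv₁ + Δv₂ = 0.7212 + 0.9712 = 1.692 km/s.

Δv = 1692 m/s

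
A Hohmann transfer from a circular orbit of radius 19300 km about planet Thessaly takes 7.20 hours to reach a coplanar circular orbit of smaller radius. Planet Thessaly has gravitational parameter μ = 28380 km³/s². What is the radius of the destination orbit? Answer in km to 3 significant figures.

Transfer time t = 7.20 hours = 25920 s, and t = π√(a_t³/μ).
So a_t = (μ t²/π²)^(1/3) = (28380 × (25920)² / π²)^(1/3) = 12455 km.
Since a_t = (r₁ + r₂)/2, r₂ = 2a_t − r₁ = 2×12455 − 19300 = 5610 km.

r₂ = 5610 km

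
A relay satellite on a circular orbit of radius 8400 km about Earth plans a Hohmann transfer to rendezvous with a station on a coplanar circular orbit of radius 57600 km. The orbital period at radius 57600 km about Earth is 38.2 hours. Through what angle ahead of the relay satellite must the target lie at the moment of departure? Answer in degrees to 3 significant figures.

From Kepler's third law T² = 4π²r³/μ at r = 57600 km, T = 38.2 hours = 38.2 × 3600 s = 1.3752×10^5 s: μ = 4π²r³/T² = 3.98929×10^5 km³/s².
Semi-major axis of the transfer orbit: a_t = (8400 + 57600)/2 = 33000 km.
The half-period of the transfer ellipse is t = π√(a_t³/μ) = 29817.6 s.
The target's mean motion on its circular orbit is ω₂ = √(μ/r₂³) = 4.56892×10^-5 rad/s.
Angle swept by the target during transfer: ω₂·t = 1.36234 rad = 78.06°.
Arrival is 180° from departure on the ellipse, so φ = 180° − 78.06° = 102°.

φ = 102°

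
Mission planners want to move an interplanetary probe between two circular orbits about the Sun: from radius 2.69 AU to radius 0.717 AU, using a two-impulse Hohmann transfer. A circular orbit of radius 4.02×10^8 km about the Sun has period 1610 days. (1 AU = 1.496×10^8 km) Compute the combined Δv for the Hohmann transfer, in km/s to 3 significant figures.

From Kepler's third law T² = 4π²r³/μ at r = 4.02×10^8 km, T = 1610 days = 1610 × 86400 s = 1.39104×10^8 s: μ = 4π²r³/T² = 1.32544×10^11 km³/s².
In km: r₁ = 2.69 × 1.496×10^8 = 4.02424×10^8 km; r₂ = 0.717 × 1.496×10^8 = 1.072632×10^8 km.
The Hohmann ellipse has a_t = (r₁ + r₂)/2 = 2.548436×10^8 km.
At r₁ the circular-orbit speed is v₁ = √(μ/r₁) = 18.1484 km/s.
On the transfer ellipse at r₁, v² = μ(2/r − 1/a) gives v_a = √[μ(2/r₁ − 1/a_t)] = 11.7741 km/s.
First burn Δv₁ = |v_a − v₁| = 6.3743 km/s.
At r₂, v₂ = √(μ/r₂) = 35.1523 km/s.
Transfer-orbit speed at r₂: v_p = √[μ(2/r₂ − 1/a_t)] = 44.1732 km/s.
Second burn Δv₂ = |v₂ − v_p| = 9.0209 km/s.
Total Δv = Δv₁ + Δv₂ = 15.40 km/s.

Δv = 15.4 km/s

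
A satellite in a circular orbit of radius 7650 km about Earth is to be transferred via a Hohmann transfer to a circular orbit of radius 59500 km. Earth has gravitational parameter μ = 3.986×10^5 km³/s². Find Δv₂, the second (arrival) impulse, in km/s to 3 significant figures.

Δv₂ = 1.35 km/s

The Hohmann ellipse has a_t = (r₁ + r₂)/2 = 33575 km.
On the circular orbit at r = 59500 km, v_c = √(μ/r) = 2.588 km/s.
Transfer-orbit speed at the same r (vis-viva, a = a_t): v_t = √[μ(2/r − 1/a_t)] = 1.235 km/s.
Δv₂ = |v_t − v_c| = |1.235 − 2.588| = 1.353 km/s.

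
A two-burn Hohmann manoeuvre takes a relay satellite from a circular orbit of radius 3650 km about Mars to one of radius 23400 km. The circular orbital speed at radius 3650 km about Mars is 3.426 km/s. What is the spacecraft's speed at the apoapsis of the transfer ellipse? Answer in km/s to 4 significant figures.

From the circular-orbit relation v² = μ/r at r = 3650 km: μ = v²r = (3.426)² × 3650 = 42841.8 km³/s².
The Hohmann ellipse has a_t = (r₁ + r₂)/2 = 13525 km.
The apoapsis of the transfer ellipse is at r = 23400 km.
Applying v² = μ(2/r − 1/a_t): v = 0.7029 km/s.

v = 0.7029 km/s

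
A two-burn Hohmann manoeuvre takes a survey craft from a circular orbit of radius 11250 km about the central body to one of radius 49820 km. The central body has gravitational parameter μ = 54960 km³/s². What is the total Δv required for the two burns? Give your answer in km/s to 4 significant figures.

Δv = 1.026 km/s

The Hohmann ellipse has a_t = (r₁ + r₂)/2 = 30535 km.
At r₁ the circular-orbit speed is v₁ = √(μ/r₁) = 2.210 km/s.
Transfer-orbit speed at r₁ (v² = μ(2/r − 1/a)): v_p = √[μ(2/r₁ − 1/a_t)] = 2.823 km/s.
First burn Δv₁ = |v_p − v₁| = 0.6130 km/s.
At r₂, v₂ = √(μ/r₂) = 1.0503 km/s.
Transfer-orbit speed at r₂: v_a = √[μ(2/r₂ − 1/a_t)] = 0.63753 km/s.
Second burn Δv₂ = |v₂ − v_a| = 0.4128 km/s.
Δv = Δv₁ + Δv₂ = 0.6130 + 0.4128 = 1.026 km/s.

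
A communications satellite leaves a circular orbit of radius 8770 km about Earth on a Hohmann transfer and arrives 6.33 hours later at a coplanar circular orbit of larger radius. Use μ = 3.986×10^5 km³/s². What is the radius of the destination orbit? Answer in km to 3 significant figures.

r₂ = 46400 km

Transfer time t = 6.33 hours = 22788 s, and t = π√(a_t³/μ).
So a_t = (μ t²/π²)^(1/3) = (3.986×10^5 × (22788)² / π²)^(1/3) = 27577 km.
Since a_t = (r₁ + r₂)/2, r₂ = 2a_t − r₁ = 2×27577 − 8770 = 46384 km.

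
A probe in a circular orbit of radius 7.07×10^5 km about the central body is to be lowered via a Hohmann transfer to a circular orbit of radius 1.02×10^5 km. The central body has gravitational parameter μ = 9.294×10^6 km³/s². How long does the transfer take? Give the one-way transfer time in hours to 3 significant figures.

The Hohmann ellipse has a_t = (r₁ + r₂)/2 = 4.045×10^5 km.
By Kepler's third law the transfer-orbit period is T = 2π√(a_t³/μ), so t = T/2 = 2.651×10^5 s.
Converting: 2.651×10^5 s ÷ 3600 s/hour = 73.6 hours.

t = 73.6 hours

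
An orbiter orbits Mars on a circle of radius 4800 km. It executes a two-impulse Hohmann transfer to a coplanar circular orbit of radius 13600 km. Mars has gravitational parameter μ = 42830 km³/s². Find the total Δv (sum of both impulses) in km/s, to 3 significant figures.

Transfer-ellipse semi-major axis a_t = (r₁ + r₂)/2 = (4800 + 13600)/2 = 9200 km.
Circular speed at r₁: v₁ = √(μ/r₁) = √(42830/4800) = 2.98713 km/s.
Transfer-orbit speed at r₁ (v² = μ(2/r − 1/a)): v_p = √[μ(2/r₁ − 1/a_t)] = 3.63186 km/s.
First burn Δv₁ = |v_p − v₁| = 0.64473 km/s.
At r₂, v₂ = √(μ/r₂) = 1.774617 km/s.
Transfer-orbit speed at r₂: v_a = √[μ(2/r₂ − 1/a_t)] = 1.281833 km/s.
Second burn Δv₂ = |v₂ − v_a| = 0.49278 km/s.
Δv = Δv₁ + Δv₂ = 0.64473 + 0.49278 = 1.138 km/s.

Δv = 1.14 km/s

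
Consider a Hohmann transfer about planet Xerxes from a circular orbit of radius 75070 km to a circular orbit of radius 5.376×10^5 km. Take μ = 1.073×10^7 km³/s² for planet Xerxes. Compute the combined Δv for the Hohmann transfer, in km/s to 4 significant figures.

Δv = 6.138 km/s

Semi-major axis of the transfer orbit: a_t = (75070 + 5.376×10^5)/2 = 3.06335×10^5 km.
Circular speed at r₁: v₁ = √(μ/r₁) = √(1.073×10^7/75070) = 11.9555 km/s.
On the transfer ellipse at r₁, v² = μ(2/r − 1/a) gives v_p = √[μ(2/r₁ − 1/a_t)] = 15.8379 km/s.
First burn Δv₁ = |v_p − v₁| = 3.882 km/s.
At r₂, v₂ = √(μ/r₂) = 4.468 km/s.
Transfer-orbit speed at r₂: v_a = √[μ(2/r₂ − 1/a_t)] = 2.212 km/s.
Second burn Δv₂ = |v₂ − v_a| = 2.256 km/s.
Δv = Δv₁ + Δv₂ = 3.882 + 2.256 = 6.138 km/s.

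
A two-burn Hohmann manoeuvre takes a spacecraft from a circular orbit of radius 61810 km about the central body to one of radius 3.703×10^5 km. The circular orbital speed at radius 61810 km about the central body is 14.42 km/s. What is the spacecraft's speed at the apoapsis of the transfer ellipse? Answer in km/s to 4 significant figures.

From the circular-orbit relation v² = μ/r at r = 61810 km: μ = v²r = (14.42)² × 61810 = 1.28525×10^7 km³/s².
The Hohmann ellipse has a_t = (r₁ + r₂)/2 = 2.16055×10^5 km.
At apoapsis, r = 3.703×10^5 km.
Applying v² = μ(2/r − 1/a_t): v = 3.151 km/s.

v = 3.151 km/s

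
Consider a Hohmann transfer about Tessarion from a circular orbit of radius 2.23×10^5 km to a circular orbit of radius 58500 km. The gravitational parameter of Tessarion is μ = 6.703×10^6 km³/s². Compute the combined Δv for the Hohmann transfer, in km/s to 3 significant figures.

Δv = 4.72 km/s

Semi-major axis of the transfer orbit: a_t = (2.230×10^5 + 58500)/2 = 1.4075×10^5 km.
Circular speed at r₁: v₁ = √(μ/r₁) = √(6.703×10^6/2.230×10^5) = 5.483 km/s.
On the transfer ellipse at r₁, vis-viva gives v_a = √[μ(2/r₁ − 1/a_t)] = 3.535 km/s.
First burn Δv₁ = |v_a − v₁| = 1.948 km/s.
Circular speed at r₂: v₂ = √(μ/r₂) = 10.7043 km/s.
Transfer-orbit speed at r₂: v_p = √[μ(2/r₂ − 1/a_t)] = 13.4736 km/s.
Second burn Δv₂ = |v₂ − v_p| = 2.769 km/s.
Total Δv = Δv₁ + Δv₂ = 4.717 km/s.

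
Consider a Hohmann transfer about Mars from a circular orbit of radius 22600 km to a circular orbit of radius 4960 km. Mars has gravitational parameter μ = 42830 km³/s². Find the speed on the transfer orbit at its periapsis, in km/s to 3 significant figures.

v = 3.76 km/s

The Hohmann ellipse has a_t = (r₁ + r₂)/2 = 13780 km.
The periapsis of the transfer ellipse is at r = 4960 km.
Applying v² = μ(2/r − 1/a_t): v = 3.763 km/s.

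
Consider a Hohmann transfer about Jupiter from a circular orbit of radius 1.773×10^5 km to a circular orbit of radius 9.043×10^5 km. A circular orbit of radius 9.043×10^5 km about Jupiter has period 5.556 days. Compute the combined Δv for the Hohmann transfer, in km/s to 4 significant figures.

Δv = 12.89 km/s

From Kepler's third law T² = 4π²r³/μ at r = 9.043×10^5 km, T = 5.556 days = 5.556 × 86400 s = 4.800384×10^5 s: μ = 4π²r³/T² = 1.26691×10^8 km³/s².
Transfer-ellipse semi-major axis a_t = (r₁ + r₂)/2 = (1.773×10^5 + 9.043×10^5)/2 = 5.408×10^5 km.
At r₁ the circular-orbit speed is v₁ = √(μ/r₁) = 26.7312 km/s.
Transfer-orbit speed at r₁ (vis-viva): v_p = √[μ(2/r₁ − 1/a_t)] = 34.5666 km/s.
First burn Δv₁ = |v_p − v₁| = 7.835 km/s.
Circular speed at r₂: v₂ = √(μ/r₂) = 11.836 km/s.
Transfer-orbit speed at r₂: v_a = √[μ(2/r₂ − 1/a_t)] = 6.7772 km/s.
Second burn Δv₂ = |v₂ − v_a| = 5.059 km/s.
Δv = Δv₁ + Δv₂ = 7.835 + 5.059 = 12.89 km/s.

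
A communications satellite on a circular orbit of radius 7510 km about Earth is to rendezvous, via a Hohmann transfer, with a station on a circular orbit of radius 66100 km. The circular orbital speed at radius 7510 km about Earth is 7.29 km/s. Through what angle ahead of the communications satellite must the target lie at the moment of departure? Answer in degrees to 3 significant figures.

φ = 105°

From the circular-orbit relation v² = μ/r at r = 7510 km: μ = v²r = (7.29)² × 7510 = 3.99112×10^5 km³/s².
The Hohmann ellipse has a_t = (r₁ + r₂)/2 = 36805 km.
Transfer time t = π√(a_t³/μ) = 35113 s.
Target angular speed ω₂ = √(μ/r₂³) = 3.7175×10^-5 rad/s.
Angle swept by the target during transfer: ω₂·t = 1.3053 rad = 74.79°.
Arrival is 180° from departure on the ellipse, so φ = 180° − 74.79° = 105°.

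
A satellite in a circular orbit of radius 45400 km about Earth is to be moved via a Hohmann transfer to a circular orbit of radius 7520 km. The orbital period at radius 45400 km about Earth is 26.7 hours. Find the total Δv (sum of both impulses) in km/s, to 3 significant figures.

From Kepler's third law T² = 4π²r³/μ at r = 45400 km, T = 26.7 hours = 26.7 × 3600 s = 96120 s: μ = 4π²r³/T² = 3.99852×10^5 km³/s².
The Hohmann ellipse has a_t = (r₁ + r₂)/2 = 26460 km.
At r₁ the circular-orbit speed is v₁ = √(μ/r₁) = 2.9677 km/s.
On the transfer ellipse at r₁, vis-viva equation gives v_a = √[μ(2/r₁ − 1/a_t)] = 1.5821 km/s.
First burn Δv₁ = |v_a − v₁| = 1.3856 km/s.
At r₂, v₂ = √(μ/r₂) = 7.291904 km/s.
Transfer-orbit speed at r₂: v_p = √[μ(2/r₂ − 1/a_t)] = 9.551553 km/s.
Second burn Δv₂ = |v₂ − v_p| = 2.2596 km/s.
Δv = Δv₁ + Δv₂ = 1.3856 + 2.2596 = 3.645 km/s.

Δv = 3.65 km/s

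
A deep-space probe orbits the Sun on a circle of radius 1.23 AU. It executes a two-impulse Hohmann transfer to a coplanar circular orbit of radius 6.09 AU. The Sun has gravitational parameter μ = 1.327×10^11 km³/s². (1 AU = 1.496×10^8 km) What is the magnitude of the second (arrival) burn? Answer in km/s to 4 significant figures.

In km: r₁ = 1.23 × 1.496×10^8 = 1.84008×10^8 km; r₂ = 6.09 × 1.496×10^8 = 9.11064×10^8 km.
Transfer-ellipse semi-major axis a_t = (r₁ + r₂)/2 = (1.84008×10^8 + 9.11064×10^8)/2 = 5.47536×10^8 km.
Circular speed at r = 9.11064×10^8 km: v_c = √(μ/r) = 12.0687 km/s.
Transfer-orbit speed at the same r (vis-viva, a = a_t): v_t = √[μ(2/r − 1/a_t)] = 6.99637 km/s.
Δv₂ = |v_t − v_c| = |6.99637 − 12.0687| = 5.072 km/s.

Δv₂ = 5.072 km/s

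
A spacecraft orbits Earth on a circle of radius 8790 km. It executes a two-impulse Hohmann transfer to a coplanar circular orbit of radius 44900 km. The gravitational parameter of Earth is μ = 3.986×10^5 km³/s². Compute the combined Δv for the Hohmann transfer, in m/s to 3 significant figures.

Δv = 3250 m/s

Transfer-ellipse semi-major axis a_t = (r₁ + r₂)/2 = (8790 + 44900)/2 = 26845 km.
Circular speed at r₁: v₁ = √(μ/r₁) = √(3.986×10^5/8790) = 6.734 km/s.
Transfer-orbit speed at r₁ (vis-viva equation): v_p = √[μ(2/r₁ − 1/a_t)] = 8.709 km/s.
First burn Δv₁ = |v_p − v₁| = 1.975 km/s.
Circular speed at r₂: v₂ = √(μ/r₂) = 2.980 km/s.
Transfer-orbit speed at r₂: v_a = √[μ(2/r₂ − 1/a_t)] = 1.705 km/s.
Second burn Δv₂ = |v₂ − v_a| = 1.275 km/s.
Δv = Δv₁ + Δv₂ = 1.975 + 1.275 = 3.250 km/s.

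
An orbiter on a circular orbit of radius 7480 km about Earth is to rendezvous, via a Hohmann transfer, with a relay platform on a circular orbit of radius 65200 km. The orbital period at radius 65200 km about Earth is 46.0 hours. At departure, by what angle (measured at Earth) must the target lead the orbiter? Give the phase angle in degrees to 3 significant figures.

From Kepler's third law T² = 4π²r³/μ at r = 65200 km, T = 46.0 hours = 46.0 × 3600 s = 1.656×10^5 s: μ = 4π²r³/T² = 3.99008×10^5 km³/s².
Transfer-ellipse semi-major axis a_t = (r₁ + r₂)/2 = (7480 + 65200)/2 = 36340 km.
The half-period of the transfer ellipse is t = π√(a_t³/μ) = 34453.7 s.
Target angular speed ω₂ = √(μ/r₂³) = 3.79419×10^-5 rad/s.
Angle swept by the target during transfer: ω₂·t = 1.3072 rad = 74.90°.
Arrival is 180° from departure on the ellipse, so φ = 180° − 74.90° = 105°.

φ = 105°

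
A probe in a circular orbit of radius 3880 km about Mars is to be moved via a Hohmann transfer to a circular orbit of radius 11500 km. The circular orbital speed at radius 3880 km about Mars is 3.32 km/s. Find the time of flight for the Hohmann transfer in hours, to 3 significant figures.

t = 2.85 hours

From the circular-orbit relation v² = μ/r at r = 3880 km: μ = v²r = (3.32)² × 3880 = 42766.9 km³/s².
Semi-major axis of the transfer orbit: a_t = (3880 + 11500)/2 = 7690 km.
Transfer time t = π√(a_t³/μ) = π√((7690)³ / 42766.9) = 10244 s.
Converting: 10244 s ÷ 3600 s/hour = 2.85 hours.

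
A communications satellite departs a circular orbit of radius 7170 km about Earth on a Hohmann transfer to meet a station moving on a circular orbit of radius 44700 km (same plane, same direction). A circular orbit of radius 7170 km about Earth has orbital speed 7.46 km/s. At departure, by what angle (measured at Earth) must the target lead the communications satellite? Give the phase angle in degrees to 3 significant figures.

φ = 100°

From the circular-orbit relation v² = μ/r at r = 7170 km: μ = v²r = (7.46)² × 7170 = 3.99022×10^5 km³/s².
The Hohmann ellipse has a_t = (r₁ + r₂)/2 = 25935 km.
Transfer time t = π√(a_t³/μ) = 20772 s.
The target's mean motion on its circular orbit is ω₂ = √(μ/r₂³) = 6.6840×10^-5 rad/s.
Angle swept by the target during transfer: ω₂·t = 1.3884 rad = 79.55°.
The communications satellite traverses 180° on the transfer ellipse, so the target must lead by 180° − 79.55° = 100°.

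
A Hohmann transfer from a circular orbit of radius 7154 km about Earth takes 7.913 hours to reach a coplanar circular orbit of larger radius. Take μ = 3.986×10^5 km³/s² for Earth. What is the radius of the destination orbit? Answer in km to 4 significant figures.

Transfer time t = 7.913 hours = 28486.8 s, and t = π√(a_t³/μ).
So a_t = (μ t²/π²)^(1/3) = (3.986×10^5 × (28486.8)² / π²)^(1/3) = 32002 km.
Since a_t = (r₁ + r₂)/2, r₂ = 2a_t − r₁ = 2×32002 − 7154 = 56850 km.

r₂ = 56850 km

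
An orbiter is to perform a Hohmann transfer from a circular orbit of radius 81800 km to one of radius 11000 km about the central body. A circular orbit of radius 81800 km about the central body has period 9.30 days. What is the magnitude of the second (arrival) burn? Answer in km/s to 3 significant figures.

Δv₂ = 0.572 km/s

From Kepler's third law T² = 4π²r³/μ at r = 81800 km, T = 9.30 days = 9.30 × 86400 s = 8.0352×10^5 s: μ = 4π²r³/T² = 33467.7 km³/s².
The Hohmann ellipse has a_t = (r₁ + r₂)/2 = 46400 km.
Circular speed at r = 11000 km: v_c = √(μ/r) = 1.7443 km/s.
Transfer-orbit speed at the same r (vis-viva, a = a_t): v_t = √[μ(2/r − 1/a_t)] = 2.3160 km/s.
Δv₂ = |v_t − v_c| = |2.3160 − 1.7443| = 0.5717 km/s.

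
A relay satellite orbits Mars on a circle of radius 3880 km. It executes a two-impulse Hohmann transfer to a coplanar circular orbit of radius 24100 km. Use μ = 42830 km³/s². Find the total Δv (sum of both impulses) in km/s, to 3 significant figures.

Δv = 1.67 km/s

Transfer-ellipse semi-major axis a_t = (r₁ + r₂)/2 = (3880 + 24100)/2 = 13990 km.
At r₁ the circular-orbit speed is v₁ = √(μ/r₁) = 3.3224 km/s.
Transfer-orbit speed at r₁ (v² = μ(2/r − 1/a)): v_p = √[μ(2/r₁ − 1/a_t)] = 4.3607 km/s.
First burn Δv₁ = |v_p − v₁| = 1.038 km/s.
At r₂, v₂ = √(μ/r₂) = 1.33311 km/s.
Transfer-orbit speed at r₂: v_a = √[μ(2/r₂ − 1/a_t)] = 0.702057 km/s.
Second burn Δv₂ = |v₂ − v_a| = 0.6311 km/s.
Δv = Δv₁ + Δv₂ = 1.038 + 0.6311 = 1.669 km/s.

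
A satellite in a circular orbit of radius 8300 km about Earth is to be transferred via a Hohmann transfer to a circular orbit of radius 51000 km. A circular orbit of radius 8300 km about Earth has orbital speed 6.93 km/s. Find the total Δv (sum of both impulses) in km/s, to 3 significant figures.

Δv = 3.48 km/s

From the circular-orbit relation v² = μ/r at r = 8300 km: μ = v²r = (6.93)² × 8300 = 3.98607×10^5 km³/s².
The Hohmann ellipse has a_t = (r₁ + r₂)/2 = 29650 km.
Circular speed at r₁: v₁ = √(μ/r₁) = √(3.98607×10^5/8300) = 6.9300 km/s.
On the transfer ellipse at r₁, v² = μ(2/r − 1/a) gives v_p = √[μ(2/r₁ − 1/a_t)] = 9.0888 km/s.
First burn Δv₁ = |v_p − v₁| = 2.1588 km/s.
At r₂, v₂ = √(μ/r₂) = 2.7957 km/s.
Transfer-orbit speed at r₂: v_a = √[μ(2/r₂ − 1/a_t)] = 1.4792 km/s.
Second burn Δv₂ = |v₂ − v_a| = 1.3165 km/s.
Total Δv = Δv₁ + Δv₂ = 3.475 km/s.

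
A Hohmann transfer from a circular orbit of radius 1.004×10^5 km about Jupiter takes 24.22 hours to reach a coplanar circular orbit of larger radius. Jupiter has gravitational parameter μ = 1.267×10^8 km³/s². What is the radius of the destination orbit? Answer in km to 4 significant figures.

Transfer time t = 24.22 hours = 87192 s, and t = π√(a_t³/μ).
So a_t = (μ t²/π²)^(1/3) = (1.267×10^8 × (87192)² / π²)^(1/3) = 4.6041×10^5 km.
Since a_t = (r₁ + r₂)/2, r₂ = 2a_t − r₁ = 2×4.6041×10^5 − 1.004×10^5 = 8.2042×10^5 km.

r₂ = 8.204×10^5 km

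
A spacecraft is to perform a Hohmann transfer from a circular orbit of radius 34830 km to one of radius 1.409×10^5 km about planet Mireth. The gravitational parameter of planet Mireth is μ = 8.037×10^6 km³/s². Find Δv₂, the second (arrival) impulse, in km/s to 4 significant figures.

Δv₂ = 2.797 km/s

Semi-major axis of the transfer orbit: a_t = (34830 + 1.409×10^5)/2 = 87865 km.
Circular speed at r = 1.409×10^5 km: v_c = √(μ/r) = 7.5525 km/s.
Vis-viva on the transfer ellipse at r = 1.409×10^5 km gives v_t = √[μ(2/r − 1/a_t)] = 4.7551 km/s.
Δv₂ = |v_t − v_c| = |4.7551 − 7.5525| = 2.797 km/s.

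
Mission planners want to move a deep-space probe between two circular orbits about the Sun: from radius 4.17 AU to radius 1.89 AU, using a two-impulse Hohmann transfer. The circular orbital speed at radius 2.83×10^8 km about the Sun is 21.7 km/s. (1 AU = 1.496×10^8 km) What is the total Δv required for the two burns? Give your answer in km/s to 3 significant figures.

Δv = 6.83 km/s

From the circular-orbit relation v² = μ/r at r = 2.83×10^8 km: μ = v²r = (21.7)² × 2.83×10^8 = 1.33262×10^11 km³/s².
In km: r₁ = 4.17 × 1.496×10^8 = 6.23832×10^8 km; r₂ = 1.89 × 1.496×10^8 = 2.82744×10^8 km.
Semi-major axis of the transfer orbit: a_t = (6.23832×10^8 + 2.82744×10^8)/2 = 4.53288×10^8 km.
At r₁ the circular-orbit speed is v₁ = √(μ/r₁) = 14.6157 km/s.
Transfer-orbit speed at r₁ (vis-viva equation): v_a = √[μ(2/r₁ − 1/a_t)] = 11.5433 km/s.
First burn Δv₁ = |v_a − v₁| = 3.072 km/s.
At r₂, v₂ = √(μ/r₂) = 21.7098 km/s.
Transfer-orbit speed at r₂: v_p = √[μ(2/r₂ − 1/a_t)] = 25.4685 km/s.
Second burn Δv₂ = |v₂ − v_p| = 3.759 km/s.
Δv = Δv₁ + Δv₂ = 3.072 + 3.759 = 6.831 km/s.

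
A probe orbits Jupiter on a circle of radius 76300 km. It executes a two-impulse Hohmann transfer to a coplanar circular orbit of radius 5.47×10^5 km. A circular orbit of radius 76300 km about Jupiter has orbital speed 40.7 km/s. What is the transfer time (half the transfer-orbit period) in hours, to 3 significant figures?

From the circular-orbit relation v² = μ/r at r = 76300 km: μ = v²r = (40.7)² × 76300 = 1.26390×10^8 km³/s².
Semi-major axis of the transfer orbit: a_t = (76300 + 5.470×10^5)/2 = 3.1165×10^5 km.
By Kepler's third law the transfer-orbit period is T = 2π√(a_t³/μ), so t = T/2 = 48620 s.
Converting: 48620 s ÷ 3600 s/hour = 13.5 hours.

t = 13.5 hours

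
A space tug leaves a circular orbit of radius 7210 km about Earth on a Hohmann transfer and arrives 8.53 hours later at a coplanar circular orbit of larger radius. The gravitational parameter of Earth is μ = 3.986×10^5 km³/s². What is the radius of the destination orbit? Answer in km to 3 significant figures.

Transfer time t = 8.53 hours = 30708 s, and t = π√(a_t³/μ).
So a_t = (μ t²/π²)^(1/3) = (3.986×10^5 × (30708)² / π²)^(1/3) = 33644 km.
Since a_t = (r₁ + r₂)/2, r₂ = 2a_t − r₁ = 2×33644 − 7210 = 60078 km.

r₂ = 60100 km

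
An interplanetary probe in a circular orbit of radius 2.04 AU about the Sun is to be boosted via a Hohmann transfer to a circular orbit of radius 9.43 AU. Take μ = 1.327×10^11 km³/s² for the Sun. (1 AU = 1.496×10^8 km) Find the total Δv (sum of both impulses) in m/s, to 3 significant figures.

Δv = 9800 m/s

In km: r₁ = 2.04 × 1.496×10^8 = 3.05184×10^8 km; r₂ = 9.43 × 1.496×10^8 = 1.410728×10^9 km.
Semi-major axis of the transfer orbit: a_t = (3.05184×10^8 + 1.410728×10^9)/2 = 8.57956×10^8 km.
Circular speed at r₁: v₁ = √(μ/r₁) = √(1.327×10^11/3.05184×10^8) = 20.852 km/s.
Transfer-orbit speed at r₁ (vis-viva equation): v_p = √[μ(2/r₁ − 1/a_t)] = 26.739 km/s.
First burn Δv₁ = |v_p − v₁| = 5.887 km/s.
At r₂, v₂ = √(μ/r₂) = 9.6987 km/s.
Transfer-orbit speed at r₂: v_a = √[μ(2/r₂ − 1/a_t)] = 5.7845 km/s.
Second burn Δv₂ = |v₂ − v_a| = 3.914 km/s.
Total Δv = Δv₁ + Δv₂ = 9.801 km/s.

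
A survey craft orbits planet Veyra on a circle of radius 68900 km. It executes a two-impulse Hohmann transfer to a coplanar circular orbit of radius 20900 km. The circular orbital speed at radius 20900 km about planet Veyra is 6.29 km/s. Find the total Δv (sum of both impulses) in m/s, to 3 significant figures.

Δv = 2600 m/s

From the circular-orbit relation v² = μ/r at r = 20900 km: μ = v²r = (6.29)² × 20900 = 8.26890×10^5 km³/s².
The Hohmann ellipse has a_t = (r₁ + r₂)/2 = 44900 km.
Circular speed at r₁: v₁ = √(μ/r₁) = √(8.26890×10^5/68900) = 3.4643 km/s.
On the transfer ellipse at r₁, v² = μ(2/r − 1/a) gives v_a = √[μ(2/r₁ − 1/a_t)] = 2.3635 km/s.
First burn Δv₁ = |v_a − v₁| = 1.101 km/s.
Circular speed at r₂: v₂ = √(μ/r₂) = 6.290 km/s.
Transfer-orbit speed at r₂: v_p = √[μ(2/r₂ − 1/a_t)] = 7.792 km/s.
Second burn Δv₂ = |v₂ − v_p| = 1.502 km/s.
Δv = Δv₁ + Δv₂ = 1.101 + 1.502 = 2.603 km/s.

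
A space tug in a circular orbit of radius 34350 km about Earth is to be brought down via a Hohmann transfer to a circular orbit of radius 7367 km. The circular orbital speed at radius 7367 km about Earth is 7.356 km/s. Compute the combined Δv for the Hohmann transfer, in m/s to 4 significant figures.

Δv = 3466 m/s

From the circular-orbit relation v² = μ/r at r = 7367 km: μ = v²r = (7.356)² × 7367 = 3.98634×10^5 km³/s².
Semi-major axis of the transfer orbit: a_t = (34350 + 7367)/2 = 20858.5 km.
At r₁ the circular-orbit speed is v₁ = √(μ/r₁) = 3.407 km/s.
Transfer-orbit speed at r₁ (vis-viva equation): v_a = √[μ(2/r₁ − 1/a_t)] = 2.025 km/s.
First burn Δv₁ = |v_a − v₁| = 1.382 km/s.
At r₂, v₂ = √(μ/r₂) = 7.356 km/s.
Transfer-orbit speed at r₂: v_p = √[μ(2/r₂ − 1/a_t)] = 9.440 km/s.
Second burn Δv₂ = |v₂ − v_p| = 2.084 km/s.
Total Δv = Δv₁ + Δv₂ = 3.466 km/s.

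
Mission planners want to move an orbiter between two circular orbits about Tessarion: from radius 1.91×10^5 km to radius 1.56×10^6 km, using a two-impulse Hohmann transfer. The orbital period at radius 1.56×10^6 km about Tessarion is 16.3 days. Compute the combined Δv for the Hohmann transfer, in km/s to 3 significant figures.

From Kepler's third law T² = 4π²r³/μ at r = 1.56×10^6 km, T = 16.3 days = 16.3 × 86400 s = 1.40832×10^6 s: μ = 4π²r³/T² = 7.55668×10^7 km³/s².
Semi-major axis of the transfer orbit: a_t = (1.910×10^5 + 1.560×10^6)/2 = 8.755×10^5 km.
At r₁ the circular-orbit speed is v₁ = √(μ/r₁) = 19.89 km/s.
Transfer-orbit speed at r₁ (vis-viva): v_p = √[μ(2/r₁ − 1/a_t)] = 26.55 km/s.
First burn Δv₁ = |v_p − v₁| = 6.660 km/s.
Circular speed at r₂: v₂ = √(μ/r₂) = 6.960 km/s.
Transfer-orbit speed at r₂: v_a = √[μ(2/r₂ − 1/a_t)] = 3.251 km/s.
Second burn Δv₂ = |v₂ − v_a| = 3.709 km/s.
Total Δv = Δv₁ + Δv₂ = 10.37 km/s.

Δv = 10.4 km/s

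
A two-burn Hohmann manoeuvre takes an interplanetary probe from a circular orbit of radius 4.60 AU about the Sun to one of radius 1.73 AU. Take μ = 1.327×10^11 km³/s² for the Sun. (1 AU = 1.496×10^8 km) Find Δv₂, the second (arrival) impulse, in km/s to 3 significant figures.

In km: r₁ = 4.60 × 1.496×10^8 = 6.8816×10^8 km; r₂ = 1.73 × 1.496×10^8 = 2.58808×10^8 km.
The Hohmann ellipse has a_t = (r₁ + r₂)/2 = 4.73484×10^8 km.
On the circular orbit at r = 2.58808×10^8 km, v_c = √(μ/r) = 22.6437 km/s.
Transfer-orbit speed at the same r (vis-viva, a = a_t): v_t = √[μ(2/r − 1/a_t)] = 27.2985 km/s.
Δv₂ = |v_t − v_c| = |27.2985 − 22.6437| = 4.655 km/s.

Δv₂ = 4.65 km/s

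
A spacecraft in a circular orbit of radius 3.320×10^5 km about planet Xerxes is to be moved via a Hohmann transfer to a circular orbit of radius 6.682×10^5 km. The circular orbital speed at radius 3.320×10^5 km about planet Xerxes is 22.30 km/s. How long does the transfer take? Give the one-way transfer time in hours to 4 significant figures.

t = 24.02 hours

From the circular-orbit relation v² = μ/r at r = 3.320×10^5 km: μ = v²r = (22.30)² × 3.320×10^5 = 1.65100×10^8 km³/s².
Semi-major axis of the transfer orbit: a_t = (3.320×10^5 + 6.682×10^5)/2 = 5.001×10^5 km.
Transfer time t = π√(a_t³/μ) = π√((5.001×10^5)³ / 1.65100×10^8) = 86470 s.
Converting: 86470 s ÷ 3600 s/hour = 24.02 hours.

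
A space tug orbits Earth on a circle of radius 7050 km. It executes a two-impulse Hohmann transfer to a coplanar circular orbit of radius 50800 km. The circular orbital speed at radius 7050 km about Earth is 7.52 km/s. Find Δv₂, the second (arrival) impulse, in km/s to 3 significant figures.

From the circular-orbit relation v² = μ/r at r = 7050 km: μ = v²r = (7.52)² × 7050 = 3.98680×10^5 km³/s².
Transfer-ellipse semi-major axis a_t = (r₁ + r₂)/2 = (7050 + 50800)/2 = 28925 km.
On the circular orbit at r = 50800 km, v_c = √(μ/r) = 2.801 km/s.
Transfer-orbit speed at the same r (vis-viva, a = a_t): v_t = √[μ(2/r − 1/a_t)] = 1.383 km/s.
Δv₂ = |v_t − v_c| = |1.383 − 2.801| = 1.418 km/s.

Δv₂ = 1.42 km/s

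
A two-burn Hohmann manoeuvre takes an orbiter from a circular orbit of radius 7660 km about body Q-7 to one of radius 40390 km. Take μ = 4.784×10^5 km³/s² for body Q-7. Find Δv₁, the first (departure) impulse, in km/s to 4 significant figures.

Δv₁ = 2.344 km/s

Transfer-ellipse semi-major axis a_t = (r₁ + r₂)/2 = (7660 + 40390)/2 = 24025 km.
Circular speed at r = 7660 km: v_c = √(μ/r) = 7.9028 km/s.
Vis-viva on the transfer ellipse at r = 7660 km gives v_t = √[μ(2/r − 1/a_t)] = 10.247 km/s.
Δv₁ = |v_t − v_c| = |10.247 − 7.9028| = 2.344 km/s.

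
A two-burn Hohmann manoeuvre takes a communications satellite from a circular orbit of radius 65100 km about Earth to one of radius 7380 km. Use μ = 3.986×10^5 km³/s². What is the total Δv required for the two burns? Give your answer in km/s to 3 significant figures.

The Hohmann ellipse has a_t = (r₁ + r₂)/2 = 36240 km.
Circular speed at r₁: v₁ = √(μ/r₁) = √(3.986×10^5/65100) = 2.4744 km/s.
On the transfer ellipse at r₁, vis-viva equation gives v_a = √[μ(2/r₁ − 1/a_t)] = 1.1166 km/s.
First burn Δv₁ = |v_a − v₁| = 1.358 km/s.
Circular speed at r₂: v₂ = √(μ/r₂) = 7.349 km/s.
Transfer-orbit speed at r₂: v_p = √[μ(2/r₂ − 1/a_t)] = 9.850 km/s.
Second burn Δv₂ = |v₂ − v_p| = 2.501 km/s.
Δv = Δv₁ + Δv₂ = 1.358 + 2.501 = 3.859 km/s.

Δv = 3.86 km/s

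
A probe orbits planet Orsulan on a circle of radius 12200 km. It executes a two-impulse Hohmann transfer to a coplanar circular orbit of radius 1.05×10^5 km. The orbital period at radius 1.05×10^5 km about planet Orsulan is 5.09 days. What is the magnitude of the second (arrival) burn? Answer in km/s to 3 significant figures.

Δv₂ = 0.816 km/s

From Kepler's third law T² = 4π²r³/μ at r = 1.05×10^5 km, T = 5.09 days = 5.09 × 86400 s = 4.39776×10^5 s: μ = 4π²r³/T² = 2.36300×10^5 km³/s².
Transfer-ellipse semi-major axis a_t = (r₁ + r₂)/2 = (12200 + 1.050×10^5)/2 = 58600 km.
On the circular orbit at r = 1.050×10^5 km, v_c = √(μ/r) = 1.5002 km/s.
Vis-viva on the transfer ellipse at r = 1.050×10^5 km gives v_t = √[μ(2/r − 1/a_t)] = 0.68449 km/s.
Δv₂ = |v_t − v_c| = |0.68449 − 1.5002| = 0.8157 km/s.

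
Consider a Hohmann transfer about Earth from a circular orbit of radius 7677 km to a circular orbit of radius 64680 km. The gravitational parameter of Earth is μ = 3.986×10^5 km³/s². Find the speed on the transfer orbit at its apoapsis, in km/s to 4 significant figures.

v = 1.144 km/s

Transfer-ellipse semi-major axis a_t = (r₁ + r₂)/2 = (7677 + 64680)/2 = 36178.5 km.
The apoapsis of the transfer ellipse is at r = 64680 km.
Vis-viva: v = √[μ(2/r − 1/a_t)] = √[3.986×10^5 × (2/64680 − 1/36178.5)] = 1.144 km/s.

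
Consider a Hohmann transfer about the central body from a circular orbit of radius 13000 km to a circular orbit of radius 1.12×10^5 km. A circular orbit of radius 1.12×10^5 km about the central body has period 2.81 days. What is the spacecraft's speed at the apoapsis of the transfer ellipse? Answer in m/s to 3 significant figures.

From Kepler's third law T² = 4π²r³/μ at r = 1.12×10^5 km, T = 2.81 days = 2.81 × 86400 s = 2.42784×10^5 s: μ = 4π²r³/T² = 9.40965×10^5 km³/s².
The Hohmann ellipse has a_t = (r₁ + r₂)/2 = 62500 km.
At apoapsis, r = 1.120×10^5 km.
Vis-viva: v = √[μ(2/r − 1/a_t)] = √[9.40965×10^5 × (2/1.120×10^5 − 1/62500)] = 1.322 km/s.

v = 1320 m/s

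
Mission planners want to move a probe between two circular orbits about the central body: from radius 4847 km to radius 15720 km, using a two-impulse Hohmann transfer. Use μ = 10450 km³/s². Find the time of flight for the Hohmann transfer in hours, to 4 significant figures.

Transfer-ellipse semi-major axis a_t = (r₁ + r₂)/2 = (4847 + 15720)/2 = 10283.5 km.
By Kepler's third law the transfer-orbit period is T = 2π√(a_t³/μ), so t = T/2 = 32048 s.
Converting: 32048 s ÷ 3600 s/hour = 8.902 hours.

t = 8.902 hours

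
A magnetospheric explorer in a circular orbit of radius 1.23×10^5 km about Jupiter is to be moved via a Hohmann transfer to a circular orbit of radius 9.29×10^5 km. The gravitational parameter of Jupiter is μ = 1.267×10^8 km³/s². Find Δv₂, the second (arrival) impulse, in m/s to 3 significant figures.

Transfer-ellipse semi-major axis a_t = (r₁ + r₂)/2 = (1.230×10^5 + 9.290×10^5)/2 = 5.260×10^5 km.
On the circular orbit at r = 9.290×10^5 km, v_c = √(μ/r) = 11.678 km/s.
Transfer-orbit speed at the same r (vis-viva, a = a_t): v_t = √[μ(2/r − 1/a_t)] = 5.6473 km/s.
Δv₂ = |v_t − v_c| = |5.6473 − 11.678| = 6.031 km/s.

Δv₂ = 6030 m/s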